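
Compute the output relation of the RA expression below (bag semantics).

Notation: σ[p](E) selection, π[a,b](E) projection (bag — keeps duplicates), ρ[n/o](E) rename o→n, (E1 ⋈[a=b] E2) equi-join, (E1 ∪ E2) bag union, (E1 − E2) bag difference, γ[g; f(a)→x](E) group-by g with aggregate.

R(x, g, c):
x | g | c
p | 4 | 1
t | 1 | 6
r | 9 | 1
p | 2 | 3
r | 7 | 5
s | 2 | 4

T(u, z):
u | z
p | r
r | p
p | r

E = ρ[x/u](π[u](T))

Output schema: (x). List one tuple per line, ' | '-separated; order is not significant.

Subexpression sizes:
  T → 3
  π[u](T) → 3
  ρ[x/u](π[u](T)) → 3

== RESULT ==
x
p
p
r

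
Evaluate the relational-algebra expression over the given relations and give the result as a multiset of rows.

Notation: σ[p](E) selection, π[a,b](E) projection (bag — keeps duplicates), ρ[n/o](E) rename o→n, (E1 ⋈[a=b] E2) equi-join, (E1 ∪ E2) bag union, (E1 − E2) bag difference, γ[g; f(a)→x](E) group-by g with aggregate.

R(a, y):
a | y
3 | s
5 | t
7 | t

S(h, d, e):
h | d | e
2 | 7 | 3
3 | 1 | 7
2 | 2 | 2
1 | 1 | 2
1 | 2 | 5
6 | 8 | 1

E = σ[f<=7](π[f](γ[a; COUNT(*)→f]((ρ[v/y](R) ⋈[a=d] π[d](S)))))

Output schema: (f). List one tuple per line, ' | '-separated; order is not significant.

Subexpression sizes:
  R → 3
  ρ[v/y](R) → 3
  S → 6
  π[d](S) → 6
  (ρ[v/y](R) ⋈[a=d] π[d](S)) → 1
  γ[a; COUNT(*)→f]((ρ[v/y](R) ⋈[a=d] π[d](S))) → 1
  π[f](γ[a; COUNT(*)→f]((ρ[v/y](R) ⋈[a=d] π[d](S)))) → 1
  σ[f<=7](π[f](γ[a; COUNT(*)→f]((ρ[v/y](R) ⋈[a=d] π[d](S))))) → 1

== RESULT ==
f
1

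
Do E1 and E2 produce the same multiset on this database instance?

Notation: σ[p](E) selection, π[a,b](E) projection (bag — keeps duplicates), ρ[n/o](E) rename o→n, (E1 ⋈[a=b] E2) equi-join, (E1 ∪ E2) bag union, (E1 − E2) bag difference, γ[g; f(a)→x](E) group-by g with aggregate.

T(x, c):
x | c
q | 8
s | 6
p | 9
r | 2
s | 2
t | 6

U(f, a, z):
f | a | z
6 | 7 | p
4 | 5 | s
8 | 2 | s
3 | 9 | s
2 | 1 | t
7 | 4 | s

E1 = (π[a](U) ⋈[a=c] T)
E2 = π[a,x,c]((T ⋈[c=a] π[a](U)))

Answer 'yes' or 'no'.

E1 subexpression sizes:
  U → 6
  π[a](U) → 6
  T → 6
  (π[a](U) ⋈[a=c] T) → 3
E2 subexpression sizes:
  T → 6
  U → 6
  π[a](U) → 6
  (T ⋈[c=a] π[a](U)) → 3
  π[a,x,c]((T ⋈[c=a] π[a](U))) → 3

E1 and E2 produce the same multiset:
a | x | c
2 | r | 2
2 | s | 2
9 | p | 9

yes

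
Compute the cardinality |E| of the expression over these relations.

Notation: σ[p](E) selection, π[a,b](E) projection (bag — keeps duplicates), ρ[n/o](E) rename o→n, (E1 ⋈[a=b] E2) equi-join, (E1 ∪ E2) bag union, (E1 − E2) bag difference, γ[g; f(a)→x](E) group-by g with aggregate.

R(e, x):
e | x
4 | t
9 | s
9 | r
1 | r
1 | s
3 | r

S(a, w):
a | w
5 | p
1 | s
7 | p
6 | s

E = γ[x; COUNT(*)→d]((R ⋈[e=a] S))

Per-node cardinality:
  R → 6
  S → 4
  (R ⋈[e=a] S) → 2
  γ[x; COUNT(*)→d]((R ⋈[e=a] S)) → 2

|E| = 2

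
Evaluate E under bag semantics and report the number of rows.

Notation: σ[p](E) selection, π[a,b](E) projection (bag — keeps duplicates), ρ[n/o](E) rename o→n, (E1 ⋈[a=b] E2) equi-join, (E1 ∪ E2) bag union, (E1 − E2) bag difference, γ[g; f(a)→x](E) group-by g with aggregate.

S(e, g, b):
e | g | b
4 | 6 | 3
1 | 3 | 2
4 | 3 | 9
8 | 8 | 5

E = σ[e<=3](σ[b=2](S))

Stepwise |·|:
  S → 4
  σ[b=2](S) → 1
  σ[e<=3](σ[b=2](S)) → 1

|E| = 1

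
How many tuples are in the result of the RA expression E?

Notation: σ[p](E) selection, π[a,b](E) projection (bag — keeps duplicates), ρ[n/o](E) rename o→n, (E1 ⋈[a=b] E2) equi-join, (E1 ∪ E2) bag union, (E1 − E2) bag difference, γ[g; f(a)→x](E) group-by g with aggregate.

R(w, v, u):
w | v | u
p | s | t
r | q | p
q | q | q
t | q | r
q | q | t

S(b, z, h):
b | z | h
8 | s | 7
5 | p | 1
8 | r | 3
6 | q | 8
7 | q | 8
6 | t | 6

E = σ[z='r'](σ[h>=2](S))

Subexpression sizes:
  S → 6
  σ[h>=2](S) → 5
  σ[z='r'](σ[h>=2](S)) → 1

|E| = 1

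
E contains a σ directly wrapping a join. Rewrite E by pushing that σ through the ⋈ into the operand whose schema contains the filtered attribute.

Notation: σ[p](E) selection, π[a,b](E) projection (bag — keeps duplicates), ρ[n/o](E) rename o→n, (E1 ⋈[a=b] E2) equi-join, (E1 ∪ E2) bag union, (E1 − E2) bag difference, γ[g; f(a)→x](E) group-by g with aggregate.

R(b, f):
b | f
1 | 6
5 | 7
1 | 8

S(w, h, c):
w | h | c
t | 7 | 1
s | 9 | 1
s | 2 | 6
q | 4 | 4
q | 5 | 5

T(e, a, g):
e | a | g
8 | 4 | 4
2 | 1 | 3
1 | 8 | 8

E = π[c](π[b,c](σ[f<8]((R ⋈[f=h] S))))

σ filters on f, owned by the left side.
E' = π[c](π[b,c]((σ[f<8](R) ⋈[f=h] S)))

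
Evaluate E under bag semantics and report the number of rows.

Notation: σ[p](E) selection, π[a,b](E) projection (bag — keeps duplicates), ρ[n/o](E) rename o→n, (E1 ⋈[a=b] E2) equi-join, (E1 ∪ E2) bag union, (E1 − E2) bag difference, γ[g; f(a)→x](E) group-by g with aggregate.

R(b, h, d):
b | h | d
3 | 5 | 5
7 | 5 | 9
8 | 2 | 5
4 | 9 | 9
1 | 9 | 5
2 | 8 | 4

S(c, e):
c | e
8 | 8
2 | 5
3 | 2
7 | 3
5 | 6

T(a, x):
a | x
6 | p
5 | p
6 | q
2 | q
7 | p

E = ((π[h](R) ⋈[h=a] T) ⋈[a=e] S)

Subexpression sizes:
  R → 6
  π[h](R) → 6
  T → 5
  (π[h](R) ⋈[h=a] T) → 3
  S → 5
  ((π[h](R) ⋈[h=a] T) ⋈[a=e] S) → 3

|E| = 3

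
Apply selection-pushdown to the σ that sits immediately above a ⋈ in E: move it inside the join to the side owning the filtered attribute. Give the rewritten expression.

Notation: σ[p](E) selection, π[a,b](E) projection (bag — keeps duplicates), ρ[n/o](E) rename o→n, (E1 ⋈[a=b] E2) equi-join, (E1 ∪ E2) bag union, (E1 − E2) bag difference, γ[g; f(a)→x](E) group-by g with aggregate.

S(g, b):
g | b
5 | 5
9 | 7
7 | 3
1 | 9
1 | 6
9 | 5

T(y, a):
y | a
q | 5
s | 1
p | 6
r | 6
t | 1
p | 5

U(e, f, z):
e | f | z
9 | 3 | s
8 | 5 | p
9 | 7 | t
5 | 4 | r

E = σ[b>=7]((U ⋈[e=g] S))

σ filters on b, owned by the right side.
E' = (U ⋈[e=g] σ[b>=7](S))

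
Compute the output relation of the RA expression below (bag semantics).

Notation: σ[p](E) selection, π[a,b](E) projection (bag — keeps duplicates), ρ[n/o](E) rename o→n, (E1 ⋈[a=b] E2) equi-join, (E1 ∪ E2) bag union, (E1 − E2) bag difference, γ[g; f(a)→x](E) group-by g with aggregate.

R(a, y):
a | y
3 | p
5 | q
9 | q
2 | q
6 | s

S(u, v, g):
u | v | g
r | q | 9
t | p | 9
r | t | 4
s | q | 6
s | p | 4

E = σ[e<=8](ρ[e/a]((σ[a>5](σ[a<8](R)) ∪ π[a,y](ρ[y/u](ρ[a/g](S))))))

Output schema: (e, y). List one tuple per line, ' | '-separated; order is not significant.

Row counts bottom-up:
  R → 5
  σ[a<8](R) → 4
  σ[a>5](σ[a<8](R)) → 1
  S → 5
  ρ[a/g](S) → 5
  ρ[y/u](ρ[a/g](S)) → 5
  π[a,y](ρ[y/u](ρ[a/g](S))) → 5
  (σ[a>5](σ[a<8](R)) ∪ π[a,y](ρ[y/u](ρ[a/g](S)))) → 6
  ρ[e/a]((σ[a>5](σ[a<8](R)) ∪ π[a,y](ρ[y/u](ρ[a/g](S))))) → 6
  σ[e<=8](ρ[e/a]((σ[a>5](σ[a<8](R)) ∪ π[a,y](ρ[y/u](ρ[a/g](S)))))) → 4

== RESULT ==
e | y
4 | r
4 | s
6 | s
6 | s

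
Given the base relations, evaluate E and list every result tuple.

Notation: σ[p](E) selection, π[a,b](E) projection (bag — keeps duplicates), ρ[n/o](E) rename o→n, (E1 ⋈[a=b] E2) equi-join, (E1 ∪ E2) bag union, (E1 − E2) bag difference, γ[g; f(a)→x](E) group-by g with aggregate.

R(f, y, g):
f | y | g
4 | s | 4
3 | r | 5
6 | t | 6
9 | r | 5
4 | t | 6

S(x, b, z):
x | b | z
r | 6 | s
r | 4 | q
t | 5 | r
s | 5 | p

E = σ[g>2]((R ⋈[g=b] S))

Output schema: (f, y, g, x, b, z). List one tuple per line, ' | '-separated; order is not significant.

Stepwise |·|:
  R → 5
  S → 4
  (R ⋈[g=b] S) → 7
  σ[g>2]((R ⋈[g=b] S)) → 7

== RESULT ==
f | y | g | x | b | z
3 | r | 5 | s | 5 | p
3 | r | 5 | t | 5 | r
4 | s | 4 | r | 4 | q
4 | t | 6 | r | 6 | s
6 | t | 6 | r | 6 | s
9 | r | 5 | s | 5 | p
9 | r | 5 | t | 5 | r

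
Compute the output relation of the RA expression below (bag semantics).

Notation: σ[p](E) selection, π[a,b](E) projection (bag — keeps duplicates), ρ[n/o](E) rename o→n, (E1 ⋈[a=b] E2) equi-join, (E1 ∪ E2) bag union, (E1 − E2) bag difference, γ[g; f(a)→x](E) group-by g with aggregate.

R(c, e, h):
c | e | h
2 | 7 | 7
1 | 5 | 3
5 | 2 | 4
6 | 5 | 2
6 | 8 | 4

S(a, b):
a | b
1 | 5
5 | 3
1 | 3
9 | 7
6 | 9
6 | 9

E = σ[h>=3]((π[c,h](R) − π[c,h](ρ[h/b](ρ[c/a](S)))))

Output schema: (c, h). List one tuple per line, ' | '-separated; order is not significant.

Row counts bottom-up:
  R → 5
  π[c,h](R) → 5
  S → 6
  ρ[c/a](S) → 6
  ρ[h/b](ρ[c/a](S)) → 6
  π[c,h](ρ[h/b](ρ[c/a](S))) → 6
  (π[c,h](R) − π[c,h](ρ[h/b](ρ[c/a](S)))) → 4
  σ[h>=3]((π[c,h](R) − π[c,h](ρ[h/b](ρ[c/a](S))))) → 3

== RESULT ==
c | h
2 | 7
5 | 4
6 | 4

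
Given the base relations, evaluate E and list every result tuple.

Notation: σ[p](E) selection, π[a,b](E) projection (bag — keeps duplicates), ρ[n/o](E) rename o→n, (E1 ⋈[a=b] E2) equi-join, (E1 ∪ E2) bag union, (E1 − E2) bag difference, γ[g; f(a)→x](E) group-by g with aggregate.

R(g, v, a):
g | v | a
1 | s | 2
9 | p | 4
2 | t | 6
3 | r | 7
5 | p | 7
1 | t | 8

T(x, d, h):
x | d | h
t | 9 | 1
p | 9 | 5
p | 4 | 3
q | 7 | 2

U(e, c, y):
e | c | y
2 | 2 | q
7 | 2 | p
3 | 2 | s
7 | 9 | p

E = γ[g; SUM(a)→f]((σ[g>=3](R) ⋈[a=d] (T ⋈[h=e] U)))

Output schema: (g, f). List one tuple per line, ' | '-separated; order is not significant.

Per-node cardinality:
  R → 6
  σ[g>=3](R) → 3
  T → 4
  U → 4
  (T ⋈[h=e] U) → 2
  (σ[g>=3](R) ⋈[a=d] (T ⋈[h=e] U)) → 3
  γ[g; SUM(a)→f]((σ[g>=3](R) ⋈[a=d] (T ⋈[h=e] U))) → 3

== RESULT ==
g | f
3 | 7
5 | 7
9 | 4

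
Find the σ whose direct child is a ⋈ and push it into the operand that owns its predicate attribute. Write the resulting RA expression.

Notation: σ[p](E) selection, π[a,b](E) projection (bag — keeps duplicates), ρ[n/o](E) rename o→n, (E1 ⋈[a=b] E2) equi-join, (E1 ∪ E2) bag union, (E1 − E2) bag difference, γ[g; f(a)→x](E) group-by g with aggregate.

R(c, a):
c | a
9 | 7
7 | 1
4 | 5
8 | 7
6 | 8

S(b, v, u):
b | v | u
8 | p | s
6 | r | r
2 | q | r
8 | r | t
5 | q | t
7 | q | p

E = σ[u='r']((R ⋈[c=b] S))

σ filters on u, owned by the right side.
E' = (R ⋈[c=b] σ[u='r'](S))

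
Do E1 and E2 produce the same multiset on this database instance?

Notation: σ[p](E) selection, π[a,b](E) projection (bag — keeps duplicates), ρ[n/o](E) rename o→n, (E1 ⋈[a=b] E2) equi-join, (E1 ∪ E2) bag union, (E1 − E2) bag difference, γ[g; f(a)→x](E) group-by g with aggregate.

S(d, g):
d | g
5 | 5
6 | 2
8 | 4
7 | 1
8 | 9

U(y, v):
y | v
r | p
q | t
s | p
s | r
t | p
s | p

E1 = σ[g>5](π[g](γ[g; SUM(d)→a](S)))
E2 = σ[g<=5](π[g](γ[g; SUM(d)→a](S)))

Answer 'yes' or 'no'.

E1 row counts bottom-up:
  S → 5
  γ[g; SUM(d)→a](S) → 5
  π[g](γ[g; SUM(d)→a](S)) → 5
  σ[g>5](π[g](γ[g; SUM(d)→a](S))) → 1
E2 row counts bottom-up:
  S → 5
  γ[g; SUM(d)→a](S) → 5
  π[g](γ[g; SUM(d)→a](S)) → 5
  σ[g<=5](π[g](γ[g; SUM(d)→a](S))) → 4

E1 result:
g
9
E2 result:
g
1
2
4
5
Witness: (1,) appears 0× in E1 but 1× in E2.

no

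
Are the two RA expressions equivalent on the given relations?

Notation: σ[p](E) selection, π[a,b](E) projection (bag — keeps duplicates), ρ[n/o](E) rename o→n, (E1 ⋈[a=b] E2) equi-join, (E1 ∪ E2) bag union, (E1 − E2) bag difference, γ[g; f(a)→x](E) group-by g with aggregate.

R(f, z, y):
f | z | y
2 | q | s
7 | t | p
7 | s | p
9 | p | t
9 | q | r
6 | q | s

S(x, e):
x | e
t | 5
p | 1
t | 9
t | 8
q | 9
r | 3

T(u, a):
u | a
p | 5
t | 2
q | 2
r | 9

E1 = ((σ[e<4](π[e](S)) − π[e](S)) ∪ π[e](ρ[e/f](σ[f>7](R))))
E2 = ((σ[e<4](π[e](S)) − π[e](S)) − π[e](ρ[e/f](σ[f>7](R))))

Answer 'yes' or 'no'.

E1 per-node cardinality:
  S → 6
  π[e](S) → 6
  σ[e<4](π[e](S)) → 2
  S → 6
  π[e](S) → 6
  (σ[e<4](π[e](S)) − π[e](S)) → 0
  R → 6
  σ[f>7](R) → 2
  ρ[e/f](σ[f>7](R)) → 2
  π[e](ρ[e/f](σ[f>7](R))) → 2
  ((σ[e<4](π[e](S)) − π[e](S)) ∪ π[e](ρ[e/f](σ[f>7](R)))) → 2
E2 per-node cardinality:
  S → 6
  π[e](S) → 6
  σ[e<4](π[e](S)) → 2
  S → 6
  π[e](S) → 6
  (σ[e<4](π[e](S)) − π[e](S)) → 0
  R → 6
  σ[f>7](R) → 2
  ρ[e/f](σ[f>7](R)) → 2
  π[e](ρ[e/f](σ[f>7](R))) → 2
  ((σ[e<4](π[e](S)) − π[e](S)) − π[e](ρ[e/f](σ[f>7](R)))) → 0

E1 result:
e
9
9
E2 result:
e
(0 rows)
Witness: (9,) appears 2× in E1 but 0× in E2.

no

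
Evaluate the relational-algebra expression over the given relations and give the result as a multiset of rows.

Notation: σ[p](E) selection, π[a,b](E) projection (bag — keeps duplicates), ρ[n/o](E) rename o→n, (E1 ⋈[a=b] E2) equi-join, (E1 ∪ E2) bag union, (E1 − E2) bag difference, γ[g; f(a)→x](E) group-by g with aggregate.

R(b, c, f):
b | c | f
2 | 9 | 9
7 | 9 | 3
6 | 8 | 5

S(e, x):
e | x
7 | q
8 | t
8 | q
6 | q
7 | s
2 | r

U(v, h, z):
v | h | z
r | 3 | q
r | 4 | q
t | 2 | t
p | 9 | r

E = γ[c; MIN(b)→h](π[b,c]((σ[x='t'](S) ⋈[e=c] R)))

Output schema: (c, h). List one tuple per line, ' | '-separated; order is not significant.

Stepwise |·|:
  S → 6
  σ[x='t'](S) → 1
  R → 3
  (σ[x='t'](S) ⋈[e=c] R) → 1
  π[b,c]((σ[x='t'](S) ⋈[e=c] R)) → 1
  γ[c; MIN(b)→h](π[b,c]((σ[x='t'](S) ⋈[e=c] R))) → 1

== RESULT ==
c | h
8 | 6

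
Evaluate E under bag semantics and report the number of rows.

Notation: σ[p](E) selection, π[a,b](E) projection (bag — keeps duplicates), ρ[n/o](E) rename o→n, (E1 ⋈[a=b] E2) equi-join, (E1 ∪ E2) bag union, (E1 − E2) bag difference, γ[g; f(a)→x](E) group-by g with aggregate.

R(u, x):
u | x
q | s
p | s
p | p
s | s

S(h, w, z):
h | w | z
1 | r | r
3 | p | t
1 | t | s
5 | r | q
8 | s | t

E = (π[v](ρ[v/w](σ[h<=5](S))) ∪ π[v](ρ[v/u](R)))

Stepwise |·|:
  S → 5
  σ[h<=5](S) → 4
  ρ[v/w](σ[h<=5](S)) → 4
  π[v](ρ[v/w](σ[h<=5](S))) → 4
  R → 4
  ρ[v/u](R) → 4
  π[v](ρ[v/u](R)) → 4
  (π[v](ρ[v/w](σ[h<=5](S))) ∪ π[v](ρ[v/u](R))) → 8

|E| = 8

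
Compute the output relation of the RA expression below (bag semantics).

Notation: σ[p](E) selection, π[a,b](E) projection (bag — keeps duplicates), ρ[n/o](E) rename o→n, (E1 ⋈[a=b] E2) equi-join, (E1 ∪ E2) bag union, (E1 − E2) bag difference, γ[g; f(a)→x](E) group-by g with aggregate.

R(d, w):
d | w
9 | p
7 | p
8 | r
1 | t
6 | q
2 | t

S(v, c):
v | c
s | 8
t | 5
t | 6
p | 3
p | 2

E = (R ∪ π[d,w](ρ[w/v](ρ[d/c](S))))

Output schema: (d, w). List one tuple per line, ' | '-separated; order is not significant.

Per-node cardinality:
  R → 6
  S → 5
  ρ[d/c](S) → 5
  ρ[w/v](ρ[d/c](S)) → 5
  π[d,w](ρ[w/v](ρ[d/c](S))) → 5
  (R ∪ π[d,w](ρ[w/v](ρ[d/c](S)))) → 11

== RESULT ==
d | w
1 | t
2 | p
2 | t
3 | p
5 | t
6 | q
6 | t
7 | p
8 | r
8 | s
9 | p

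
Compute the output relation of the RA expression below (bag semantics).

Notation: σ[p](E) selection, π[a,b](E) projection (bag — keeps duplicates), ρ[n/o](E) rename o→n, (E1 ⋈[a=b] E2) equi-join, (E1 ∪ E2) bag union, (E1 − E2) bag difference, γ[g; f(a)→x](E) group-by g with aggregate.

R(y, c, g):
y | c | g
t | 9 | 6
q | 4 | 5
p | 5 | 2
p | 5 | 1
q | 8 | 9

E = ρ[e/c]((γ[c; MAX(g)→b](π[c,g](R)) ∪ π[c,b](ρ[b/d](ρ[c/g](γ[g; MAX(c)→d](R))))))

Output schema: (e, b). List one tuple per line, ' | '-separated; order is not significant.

Subexpression sizes:
  R → 5
  π[c,g](R) → 5
  γ[c; MAX(g)→b](π[c,g](R)) → 4
  R → 5
  γ[g; MAX(c)→d](R) → 5
  ρ[c/g](γ[g; MAX(c)→d](R)) → 5
  ρ[b/d](ρ[c/g](γ[g; MAX(c)→d](R))) → 5
  π[c,b](ρ[b/d](ρ[c/g](γ[g; MAX(c)→d](R)))) → 5
  (γ[c; MAX(g)→b](π[c,g](R)) ∪ π[c,b](ρ[b/d](ρ[c/g](γ[g; MAX(c)→d](R))))) → 9
  ρ[e/c]((γ[c; MAX(g)→b](π[c,g](R)) ∪ π[c,b](ρ[b/d](ρ[c/g](γ[g; MAX(c)→d](R)))))) → 9

== RESULT ==
e | b
1 | 5
2 | 5
4 | 5
5 | 2
5 | 4
6 | 9
8 | 9
9 | 6
9 | 8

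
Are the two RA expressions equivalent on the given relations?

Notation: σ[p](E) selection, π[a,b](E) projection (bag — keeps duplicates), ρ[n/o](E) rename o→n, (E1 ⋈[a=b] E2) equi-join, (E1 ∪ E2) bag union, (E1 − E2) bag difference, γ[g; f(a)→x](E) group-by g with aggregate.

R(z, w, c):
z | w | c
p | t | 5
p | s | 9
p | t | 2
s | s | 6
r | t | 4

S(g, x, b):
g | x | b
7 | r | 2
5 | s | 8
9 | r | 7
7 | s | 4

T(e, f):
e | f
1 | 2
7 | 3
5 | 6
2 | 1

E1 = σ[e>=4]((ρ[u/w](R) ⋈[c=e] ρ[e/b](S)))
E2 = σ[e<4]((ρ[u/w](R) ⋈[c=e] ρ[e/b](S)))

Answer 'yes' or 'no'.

E1 row counts bottom-up:
  R → 5
  ρ[u/w](R) → 5
  S → 4
  ρ[e/b](S) → 4
  (ρ[u/w](R) ⋈[c=e] ρ[e/b](S)) → 2
  σ[e>=4]((ρ[u/w](R) ⋈[c=e] ρ[e/b](S))) → 1
E2 row counts bottom-up:
  R → 5
  ρ[u/w](R) → 5
  S → 4
  ρ[e/b](S) → 4
  (ρ[u/w](R) ⋈[c=e] ρ[e/b](S)) → 2
  σ[e<4]((ρ[u/w](R) ⋈[c=e] ρ[e/b](S))) → 1

E1 result:
z | u | c | g | x | e
r | t | 4 | 7 | s | 4
E2 result:
z | u | c | g | x | e
p | t | 2 | 7 | r | 2
Witness: ('r', 't', 4, 7, 's', 4) appears 1× in E1 but 0× in E2.

no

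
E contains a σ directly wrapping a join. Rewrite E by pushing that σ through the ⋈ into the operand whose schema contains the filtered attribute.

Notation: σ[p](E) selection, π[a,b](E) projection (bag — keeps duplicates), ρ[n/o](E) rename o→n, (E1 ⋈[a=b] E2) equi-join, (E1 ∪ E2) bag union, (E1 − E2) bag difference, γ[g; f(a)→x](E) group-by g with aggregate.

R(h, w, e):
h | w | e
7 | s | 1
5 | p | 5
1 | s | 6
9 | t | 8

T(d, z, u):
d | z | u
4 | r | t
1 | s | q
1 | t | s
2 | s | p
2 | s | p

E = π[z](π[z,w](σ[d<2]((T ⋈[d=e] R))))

σ filters on d, owned by the left side.
E' = π[z](π[z,w]((σ[d<2](T) ⋈[d=e] R)))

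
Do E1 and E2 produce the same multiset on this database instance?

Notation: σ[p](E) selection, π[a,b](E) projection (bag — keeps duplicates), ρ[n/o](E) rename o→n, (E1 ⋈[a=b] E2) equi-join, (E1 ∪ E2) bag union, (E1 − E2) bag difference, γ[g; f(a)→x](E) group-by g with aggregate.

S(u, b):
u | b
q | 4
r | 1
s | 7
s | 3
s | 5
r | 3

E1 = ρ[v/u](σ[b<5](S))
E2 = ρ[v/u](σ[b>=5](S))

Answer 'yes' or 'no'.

E1 per-node cardinality:
  S → 6
  σ[b<5](S) → 4
  ρ[v/u](σ[b<5](S)) → 4
E2 per-node cardinality:
  S → 6
  σ[b>=5](S) → 2
  ρ[v/u](σ[b>=5](S)) → 2

E1 result:
v | b
q | 4
r | 1
r | 3
s | 3
E2 result:
v | b
s | 5
s | 7
Witness: ('r', 1) appears 1× in E1 but 0× in E2.

no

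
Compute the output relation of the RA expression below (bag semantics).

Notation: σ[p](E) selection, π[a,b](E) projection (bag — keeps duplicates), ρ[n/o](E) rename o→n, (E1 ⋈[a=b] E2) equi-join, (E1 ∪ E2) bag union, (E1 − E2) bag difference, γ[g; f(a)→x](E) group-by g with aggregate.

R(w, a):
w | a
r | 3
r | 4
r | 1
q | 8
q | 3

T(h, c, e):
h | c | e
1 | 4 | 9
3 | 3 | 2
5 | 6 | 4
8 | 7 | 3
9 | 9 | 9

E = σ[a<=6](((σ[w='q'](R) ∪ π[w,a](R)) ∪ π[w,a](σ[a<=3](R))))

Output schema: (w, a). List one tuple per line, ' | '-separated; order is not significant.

Stepwise |·|:
  R → 5
  σ[w='q'](R) → 2
  R → 5
  π[w,a](R) → 5
  (σ[w='q'](R) ∪ π[w,a](R)) → 7
  R → 5
  σ[a<=3](R) → 3
  π[w,a](σ[a<=3](R)) → 3
  ((σ[w='q'](R) ∪ π[w,a](R)) ∪ π[w,a](σ[a<=3](R))) → 10
  σ[a<=6](((σ[w='q'](R) ∪ π[w,a](R)) ∪ π[w,a](σ[a<=3](R)))) → 8

== RESULT ==
w | a
q | 3
q | 3
q | 3
r | 1
r | 1
r | 3
r | 3
r | 4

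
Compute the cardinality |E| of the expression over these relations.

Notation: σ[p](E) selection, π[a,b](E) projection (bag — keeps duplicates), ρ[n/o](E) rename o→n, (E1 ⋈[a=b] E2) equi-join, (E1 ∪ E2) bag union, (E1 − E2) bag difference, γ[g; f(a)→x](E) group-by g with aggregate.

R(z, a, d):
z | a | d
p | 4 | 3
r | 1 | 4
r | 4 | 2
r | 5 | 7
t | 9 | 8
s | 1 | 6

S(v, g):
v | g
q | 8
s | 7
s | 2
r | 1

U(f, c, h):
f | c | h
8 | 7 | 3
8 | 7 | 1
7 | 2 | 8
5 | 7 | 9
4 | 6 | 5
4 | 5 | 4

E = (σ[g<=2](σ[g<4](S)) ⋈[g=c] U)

Subexpression sizes:
  S → 4
  σ[g<4](S) → 2
  σ[g<=2](σ[g<4](S)) → 2
  U → 6
  (σ[g<=2](σ[g<4](S)) ⋈[g=c] U) → 1

|E| = 1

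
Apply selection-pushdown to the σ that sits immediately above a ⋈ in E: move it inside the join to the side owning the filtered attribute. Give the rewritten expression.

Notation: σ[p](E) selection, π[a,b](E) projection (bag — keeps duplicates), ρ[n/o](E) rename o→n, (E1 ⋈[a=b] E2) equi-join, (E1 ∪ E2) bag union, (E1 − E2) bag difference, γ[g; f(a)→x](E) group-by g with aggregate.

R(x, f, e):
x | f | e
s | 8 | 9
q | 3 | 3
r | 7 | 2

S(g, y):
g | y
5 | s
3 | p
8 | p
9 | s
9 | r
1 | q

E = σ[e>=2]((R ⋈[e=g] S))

σ filters on e, owned by the left side.
E' = (σ[e>=2](R) ⋈[e=g] S)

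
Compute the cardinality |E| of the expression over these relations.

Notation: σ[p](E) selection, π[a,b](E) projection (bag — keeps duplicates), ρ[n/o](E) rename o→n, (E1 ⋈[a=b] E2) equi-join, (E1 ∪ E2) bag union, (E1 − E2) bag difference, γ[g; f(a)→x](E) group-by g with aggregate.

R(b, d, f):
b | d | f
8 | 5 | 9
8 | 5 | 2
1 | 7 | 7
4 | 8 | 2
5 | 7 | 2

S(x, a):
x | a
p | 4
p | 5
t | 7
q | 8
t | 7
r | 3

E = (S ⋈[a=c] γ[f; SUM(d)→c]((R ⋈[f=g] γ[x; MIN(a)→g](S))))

Row counts bottom-up:
  S → 6
  R → 5
  S → 6
  γ[x; MIN(a)→g](S) → 4
  (R ⋈[f=g] γ[x; MIN(a)→g](S)) → 1
  γ[f; SUM(d)→c]((R ⋈[f=g] γ[x; MIN(a)→g](S))) → 1
  (S ⋈[a=c] γ[f; SUM(d)→c]((R ⋈[f=g] γ[x; MIN(a)→g](S)))) → 2

|E| = 2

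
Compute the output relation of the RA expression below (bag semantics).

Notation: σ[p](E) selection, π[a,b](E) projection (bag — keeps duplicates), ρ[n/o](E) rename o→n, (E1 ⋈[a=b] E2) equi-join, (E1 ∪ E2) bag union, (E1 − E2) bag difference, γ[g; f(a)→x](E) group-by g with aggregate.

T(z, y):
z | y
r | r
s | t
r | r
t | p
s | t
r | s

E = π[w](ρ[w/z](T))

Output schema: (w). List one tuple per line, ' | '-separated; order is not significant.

Subexpression sizes:
  T → 6
  ρ[w/z](T) → 6
  π[w](ρ[w/z](T)) → 6

== RESULT ==
w
r
r
r
s
s
t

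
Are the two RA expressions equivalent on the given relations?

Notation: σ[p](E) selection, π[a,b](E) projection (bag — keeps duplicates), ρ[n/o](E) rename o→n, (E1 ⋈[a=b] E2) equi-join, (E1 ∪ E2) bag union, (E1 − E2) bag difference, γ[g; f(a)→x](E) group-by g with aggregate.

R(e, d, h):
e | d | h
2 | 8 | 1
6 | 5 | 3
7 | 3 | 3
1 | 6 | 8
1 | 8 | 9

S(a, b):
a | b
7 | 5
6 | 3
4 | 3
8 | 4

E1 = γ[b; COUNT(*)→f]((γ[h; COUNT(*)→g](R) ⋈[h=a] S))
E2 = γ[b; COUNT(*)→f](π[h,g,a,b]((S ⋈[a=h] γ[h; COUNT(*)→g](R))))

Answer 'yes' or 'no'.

E1 row counts bottom-up:
  R → 5
  γ[h; COUNT(*)→g](R) → 4
  S → 4
  (γ[h; COUNT(*)→g](R) ⋈[h=a] S) → 1
  γ[b; COUNT(*)→f]((γ[h; COUNT(*)→g](R) ⋈[h=a] S)) → 1
E2 row counts bottom-up:
  S → 4
  R → 5
  γ[h; COUNT(*)→g](R) → 4
  (S ⋈[a=h] γ[h; COUNT(*)→g](R)) → 1
  π[h,g,a,b]((S ⋈[a=h] γ[h; COUNT(*)→g](R))) → 1
  γ[b; COUNT(*)→f](π[h,g,a,b]((S ⋈[a=h] γ[h; COUNT(*)→g](R)))) → 1

E1 and E2 produce the same multiset:
b | f
4 | 1

yes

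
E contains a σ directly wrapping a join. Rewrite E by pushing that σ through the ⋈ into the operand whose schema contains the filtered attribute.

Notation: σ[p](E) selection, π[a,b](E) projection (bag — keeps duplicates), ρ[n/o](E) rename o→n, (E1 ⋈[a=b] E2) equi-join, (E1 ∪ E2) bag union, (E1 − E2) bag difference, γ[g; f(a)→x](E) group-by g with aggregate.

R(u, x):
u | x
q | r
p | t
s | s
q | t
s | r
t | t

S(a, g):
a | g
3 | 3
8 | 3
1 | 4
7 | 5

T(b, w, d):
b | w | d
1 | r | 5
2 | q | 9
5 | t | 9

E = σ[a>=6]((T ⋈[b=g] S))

σ filters on a, owned by the right side.
E' = (T ⋈[b=g] σ[a>=6](S))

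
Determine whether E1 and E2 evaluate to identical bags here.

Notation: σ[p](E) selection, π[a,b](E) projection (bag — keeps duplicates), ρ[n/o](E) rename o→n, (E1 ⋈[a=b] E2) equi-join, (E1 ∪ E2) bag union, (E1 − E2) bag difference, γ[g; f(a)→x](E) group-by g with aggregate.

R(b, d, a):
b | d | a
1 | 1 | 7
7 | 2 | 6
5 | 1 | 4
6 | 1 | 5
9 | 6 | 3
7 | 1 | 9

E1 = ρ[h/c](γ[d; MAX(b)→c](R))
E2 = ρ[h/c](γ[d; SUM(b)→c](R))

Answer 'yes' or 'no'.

E1 per-node cardinality:
  R → 6
  γ[d; MAX(b)→c](R) → 3
  ρ[h/c](γ[d; MAX(b)→c](R)) → 3
E2 per-node cardinality:
  R → 6
  γ[d; SUM(b)→c](R) → 3
  ρ[h/c](γ[d; SUM(b)→c](R)) → 3

E1 result:
d | h
1 | 7
2 | 7
6 | 9
E2 result:
d | h
1 | 19
2 | 7
6 | 9
Witness: (1, 7) appears 1× in E1 but 0× in E2.

no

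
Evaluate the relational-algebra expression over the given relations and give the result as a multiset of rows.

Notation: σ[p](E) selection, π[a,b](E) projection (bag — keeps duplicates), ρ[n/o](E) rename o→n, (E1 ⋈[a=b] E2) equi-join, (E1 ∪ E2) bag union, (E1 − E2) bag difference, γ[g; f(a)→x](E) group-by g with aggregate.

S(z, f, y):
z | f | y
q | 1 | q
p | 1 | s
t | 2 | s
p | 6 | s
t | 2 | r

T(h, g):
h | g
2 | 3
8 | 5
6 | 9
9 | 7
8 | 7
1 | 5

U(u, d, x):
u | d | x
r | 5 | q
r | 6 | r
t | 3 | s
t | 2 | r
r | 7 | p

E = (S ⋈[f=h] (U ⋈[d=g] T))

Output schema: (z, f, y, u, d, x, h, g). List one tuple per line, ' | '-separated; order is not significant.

Subexpression sizes:
  S → 5
  U → 5
  T → 6
  (U ⋈[d=g] T) → 5
  (S ⋈[f=h] (U ⋈[d=g] T)) → 4

== RESULT ==
z | f | y | u | d | x | h | g
p | 1 | s | r | 5 | q | 1 | 5
q | 1 | q | r | 5 | q | 1 | 5
t | 2 | r | t | 3 | s | 2 | 3
t | 2 | s | t | 3 | s | 2 | 3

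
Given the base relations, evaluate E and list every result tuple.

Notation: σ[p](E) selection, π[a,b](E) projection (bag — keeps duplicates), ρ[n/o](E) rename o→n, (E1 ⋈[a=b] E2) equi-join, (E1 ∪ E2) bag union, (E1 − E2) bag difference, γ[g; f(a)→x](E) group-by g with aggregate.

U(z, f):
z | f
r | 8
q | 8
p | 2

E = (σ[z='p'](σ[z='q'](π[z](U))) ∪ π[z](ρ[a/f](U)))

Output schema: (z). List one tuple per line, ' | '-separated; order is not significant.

Subexpression sizes:
  U → 3
  π[z](U) → 3
  σ[z='q'](π[z](U)) → 1
  σ[z='p'](σ[z='q'](π[z](U))) → 0
  U → 3
  ρ[a/f](U) → 3
  π[z](ρ[a/f](U)) → 3
  (σ[z='p'](σ[z='q'](π[z](U))) ∪ π[z](ρ[a/f](U))) → 3

== RESULT ==
z
p
q
r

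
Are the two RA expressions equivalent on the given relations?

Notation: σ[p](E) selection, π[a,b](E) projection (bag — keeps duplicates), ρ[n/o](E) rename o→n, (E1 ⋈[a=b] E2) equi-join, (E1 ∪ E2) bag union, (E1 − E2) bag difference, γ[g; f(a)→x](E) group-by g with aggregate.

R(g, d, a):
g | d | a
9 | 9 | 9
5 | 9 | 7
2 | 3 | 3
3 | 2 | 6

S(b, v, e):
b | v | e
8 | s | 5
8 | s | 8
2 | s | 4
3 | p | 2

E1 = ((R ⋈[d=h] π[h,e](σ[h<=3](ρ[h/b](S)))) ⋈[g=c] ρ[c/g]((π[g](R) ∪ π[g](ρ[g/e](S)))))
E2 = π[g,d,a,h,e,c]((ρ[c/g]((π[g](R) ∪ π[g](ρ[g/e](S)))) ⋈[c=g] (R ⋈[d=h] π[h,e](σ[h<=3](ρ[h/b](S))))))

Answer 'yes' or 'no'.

E1 row counts bottom-up:
  R → 4
  S → 4
  ρ[h/b](S) → 4
  σ[h<=3](ρ[h/b](S)) → 2
  π[h,e](σ[h<=3](ρ[h/b](S))) → 2
  (R ⋈[d=h] π[h,e](σ[h<=3](ρ[h/b](S)))) → 2
  R → 4
  π[g](R) → 4
  S → 4
  ρ[g/e](S) → 4
  π[g](ρ[g/e](S)) → 4
  (π[g](R) ∪ π[g](ρ[g/e](S))) → 8
  ρ[c/g]((π[g](R) ∪ π[g](ρ[g/e](S)))) → 8
  ((R ⋈[d=h] π[h,e](σ[h<=3](ρ[h/b](S)))) ⋈[g=c] ρ[c/g]((π[g](R) ∪ π[g](ρ[g/e](S))))) → 3
E2 row counts bottom-up:
  R → 4
  π[g](R) → 4
  S → 4
  ρ[g/e](S) → 4
  π[g](ρ[g/e](S)) → 4
  (π[g](R) ∪ π[g](ρ[g/e](S))) → 8
  ρ[c/g]((π[g](R) ∪ π[g](ρ[g/e](S)))) → 8
  R → 4
  S → 4
  ρ[h/b](S) → 4
  σ[h<=3](ρ[h/b](S)) → 2
  π[h,e](σ[h<=3](ρ[h/b](S))) → 2
  (R ⋈[d=h] π[h,e](σ[h<=3](ρ[h/b](S)))) → 2
  (ρ[c/g]((π[g](R) ∪ π[g](ρ[g/e](S)))) ⋈[c=g] (R ⋈[d=h] π[h,e](σ[h<=3](ρ[h/b](S))))) → 3
  π[g,d,a,h,e,c]((ρ[c/g]((π[g](R) ∪ π[g](ρ[g/e](S)))) ⋈[c=g] (R ⋈[d=h] π[h,e](σ[h<=3](ρ[h/b](S)))))) → 3

E1 and E2 produce the same multiset:
g | d | a | h | e | c
2 | 3 | 3 | 3 | 2 | 2
2 | 3 | 3 | 3 | 2 | 2
3 | 2 | 6 | 2 | 4 | 3

yes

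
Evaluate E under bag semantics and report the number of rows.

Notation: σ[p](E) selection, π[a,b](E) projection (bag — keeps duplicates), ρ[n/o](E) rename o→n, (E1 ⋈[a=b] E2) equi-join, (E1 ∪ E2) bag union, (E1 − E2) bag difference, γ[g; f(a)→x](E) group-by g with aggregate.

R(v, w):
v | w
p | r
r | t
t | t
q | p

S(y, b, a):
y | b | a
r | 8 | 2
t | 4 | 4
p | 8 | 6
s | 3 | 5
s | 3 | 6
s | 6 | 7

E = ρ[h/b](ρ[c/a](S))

Row counts bottom-up:
  S → 6
  ρ[c/a](S) → 6
  ρ[h/b](ρ[c/a](S)) → 6

|E| = 6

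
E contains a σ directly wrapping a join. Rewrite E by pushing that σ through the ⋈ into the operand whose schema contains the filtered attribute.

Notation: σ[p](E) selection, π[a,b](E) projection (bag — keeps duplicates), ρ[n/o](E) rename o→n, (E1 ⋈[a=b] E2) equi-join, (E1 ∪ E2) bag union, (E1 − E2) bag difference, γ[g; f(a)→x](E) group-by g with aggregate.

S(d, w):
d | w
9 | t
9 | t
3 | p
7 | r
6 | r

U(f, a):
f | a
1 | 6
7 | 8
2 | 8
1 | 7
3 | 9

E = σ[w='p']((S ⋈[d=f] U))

σ filters on w, owned by the left side.
E' = (σ[w='p'](S) ⋈[d=f] U)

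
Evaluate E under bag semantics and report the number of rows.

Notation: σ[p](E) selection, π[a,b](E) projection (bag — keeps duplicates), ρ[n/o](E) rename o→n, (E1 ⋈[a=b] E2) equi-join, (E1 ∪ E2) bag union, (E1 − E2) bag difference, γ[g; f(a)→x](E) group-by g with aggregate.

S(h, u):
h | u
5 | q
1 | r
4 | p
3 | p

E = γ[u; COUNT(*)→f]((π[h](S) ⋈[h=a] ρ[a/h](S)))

Stepwise |·|:
  S → 4
  π[h](S) → 4
  S → 4
  ρ[a/h](S) → 4
  (π[h](S) ⋈[h=a] ρ[a/h](S)) → 4
  γ[u; COUNT(*)→f]((π[h](S) ⋈[h=a] ρ[a/h](S))) → 3

|E| = 3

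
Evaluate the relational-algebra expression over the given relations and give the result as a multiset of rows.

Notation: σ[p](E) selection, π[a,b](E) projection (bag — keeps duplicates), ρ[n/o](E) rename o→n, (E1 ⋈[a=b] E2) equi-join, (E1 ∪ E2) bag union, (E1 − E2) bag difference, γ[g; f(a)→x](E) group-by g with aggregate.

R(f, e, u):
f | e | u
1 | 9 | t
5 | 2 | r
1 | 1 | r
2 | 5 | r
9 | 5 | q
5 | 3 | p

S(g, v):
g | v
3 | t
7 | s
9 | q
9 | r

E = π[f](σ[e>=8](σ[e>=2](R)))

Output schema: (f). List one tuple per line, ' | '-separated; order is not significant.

Subexpression sizes:
  R → 6
  σ[e>=2](R) → 5
  σ[e>=8](σ[e>=2](R)) → 1
  π[f](σ[e>=8](σ[e>=2](R))) → 1

== RESULT ==
f
1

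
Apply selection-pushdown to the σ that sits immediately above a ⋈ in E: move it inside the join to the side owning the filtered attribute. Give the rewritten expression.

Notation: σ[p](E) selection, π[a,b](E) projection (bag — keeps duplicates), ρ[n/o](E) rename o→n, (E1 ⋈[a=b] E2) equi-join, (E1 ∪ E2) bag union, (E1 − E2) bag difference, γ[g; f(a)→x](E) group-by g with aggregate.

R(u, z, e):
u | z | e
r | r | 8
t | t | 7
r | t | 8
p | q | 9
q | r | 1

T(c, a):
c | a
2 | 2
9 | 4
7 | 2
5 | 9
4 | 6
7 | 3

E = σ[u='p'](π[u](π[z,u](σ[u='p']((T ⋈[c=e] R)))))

σ filters on u, owned by the right side.
E' = σ[u='p'](π[u](π[z,u]((T ⋈[c=e] σ[u='p'](R)))))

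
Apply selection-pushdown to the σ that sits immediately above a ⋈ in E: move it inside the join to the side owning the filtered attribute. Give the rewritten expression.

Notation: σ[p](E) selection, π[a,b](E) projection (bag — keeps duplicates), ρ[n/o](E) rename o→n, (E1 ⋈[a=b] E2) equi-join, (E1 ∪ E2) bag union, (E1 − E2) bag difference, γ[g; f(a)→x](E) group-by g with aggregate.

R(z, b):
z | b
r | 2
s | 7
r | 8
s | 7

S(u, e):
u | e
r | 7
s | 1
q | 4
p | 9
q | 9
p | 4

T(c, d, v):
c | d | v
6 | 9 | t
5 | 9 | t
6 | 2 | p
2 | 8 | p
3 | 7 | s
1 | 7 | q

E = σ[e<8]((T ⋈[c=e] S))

σ filters on e, owned by the right side.
E' = (T ⋈[c=e] σ[e<8](S))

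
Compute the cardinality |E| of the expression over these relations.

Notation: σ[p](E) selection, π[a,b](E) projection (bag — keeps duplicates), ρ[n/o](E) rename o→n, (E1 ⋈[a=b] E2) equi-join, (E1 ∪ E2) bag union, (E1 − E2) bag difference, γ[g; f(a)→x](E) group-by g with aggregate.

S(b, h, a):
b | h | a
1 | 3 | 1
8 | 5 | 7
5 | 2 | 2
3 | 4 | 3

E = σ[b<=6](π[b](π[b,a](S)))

Stepwise |·|:
  S → 4
  π[b,a](S) → 4
  π[b](π[b,a](S)) → 4
  σ[b<=6](π[b](π[b,a](S))) → 3

|E| = 3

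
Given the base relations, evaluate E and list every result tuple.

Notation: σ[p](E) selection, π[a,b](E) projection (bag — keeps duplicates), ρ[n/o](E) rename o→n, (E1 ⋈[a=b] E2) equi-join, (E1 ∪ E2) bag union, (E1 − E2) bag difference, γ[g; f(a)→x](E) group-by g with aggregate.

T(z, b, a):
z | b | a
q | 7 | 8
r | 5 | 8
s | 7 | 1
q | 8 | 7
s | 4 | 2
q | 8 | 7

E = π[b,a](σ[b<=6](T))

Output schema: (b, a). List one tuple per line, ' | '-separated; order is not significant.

Stepwise |·|:
  T → 6
  σ[b<=6](T) → 2
  π[b,a](σ[b<=6](T)) → 2

== RESULT ==
b | a
4 | 2
5 | 8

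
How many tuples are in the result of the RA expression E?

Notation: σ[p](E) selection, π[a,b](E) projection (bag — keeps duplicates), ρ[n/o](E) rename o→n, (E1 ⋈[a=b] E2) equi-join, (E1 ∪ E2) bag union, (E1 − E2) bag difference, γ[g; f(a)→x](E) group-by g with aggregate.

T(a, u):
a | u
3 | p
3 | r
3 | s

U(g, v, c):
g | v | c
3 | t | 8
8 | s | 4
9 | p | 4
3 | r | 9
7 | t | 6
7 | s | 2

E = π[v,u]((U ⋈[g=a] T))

Stepwise |·|:
  U → 6
  T → 3
  (U ⋈[g=a] T) → 6
  π[v,u]((U ⋈[g=a] T)) → 6

|E| = 6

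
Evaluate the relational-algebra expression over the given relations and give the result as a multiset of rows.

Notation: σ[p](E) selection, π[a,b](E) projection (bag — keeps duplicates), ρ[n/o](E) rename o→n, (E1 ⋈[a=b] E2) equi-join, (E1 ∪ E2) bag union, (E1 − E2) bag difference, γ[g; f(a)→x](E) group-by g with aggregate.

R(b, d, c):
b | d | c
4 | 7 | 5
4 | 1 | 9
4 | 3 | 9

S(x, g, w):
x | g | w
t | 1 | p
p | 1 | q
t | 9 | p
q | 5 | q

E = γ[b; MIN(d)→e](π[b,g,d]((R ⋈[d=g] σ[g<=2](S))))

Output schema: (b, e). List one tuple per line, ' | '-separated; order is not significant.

Per-node cardinality:
  R → 3
  S → 4
  σ[g<=2](S) → 2
  (R ⋈[d=g] σ[g<=2](S)) → 2
  π[b,g,d]((R ⋈[d=g] σ[g<=2](S))) → 2
  γ[b; MIN(d)→e](π[b,g,d]((R ⋈[d=g] σ[g<=2](S)))) → 1

== RESULT ==
b | e
4 | 1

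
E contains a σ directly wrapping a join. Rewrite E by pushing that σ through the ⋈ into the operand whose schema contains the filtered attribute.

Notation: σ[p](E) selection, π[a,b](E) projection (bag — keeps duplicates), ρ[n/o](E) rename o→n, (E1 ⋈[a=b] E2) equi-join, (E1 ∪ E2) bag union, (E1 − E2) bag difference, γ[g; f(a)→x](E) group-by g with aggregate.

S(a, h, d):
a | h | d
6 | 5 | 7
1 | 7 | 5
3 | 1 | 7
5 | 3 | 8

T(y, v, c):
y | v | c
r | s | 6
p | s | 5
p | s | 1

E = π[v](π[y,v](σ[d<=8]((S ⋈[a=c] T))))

σ filters on d, owned by the left side.
E' = π[v](π[y,v]((σ[d<=8](S) ⋈[a=c] T)))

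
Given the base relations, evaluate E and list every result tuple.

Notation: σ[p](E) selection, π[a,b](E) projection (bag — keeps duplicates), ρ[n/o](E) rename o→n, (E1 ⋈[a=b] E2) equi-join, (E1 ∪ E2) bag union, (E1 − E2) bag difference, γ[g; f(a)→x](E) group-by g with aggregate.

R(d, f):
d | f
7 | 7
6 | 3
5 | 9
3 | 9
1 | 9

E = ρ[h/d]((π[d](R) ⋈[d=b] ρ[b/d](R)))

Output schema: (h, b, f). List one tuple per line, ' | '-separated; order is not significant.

Subexpression sizes:
  R → 5
  π[d](R) → 5
  R → 5
  ρ[b/d](R) → 5
  (π[d](R) ⋈[d=b] ρ[b/d](R)) → 5
  ρ[h/d]((π[d](R) ⋈[d=b] ρ[b/d](R))) → 5

== RESULT ==
h | b | f
1 | 1 | 9
3 | 3 | 9
5 | 5 | 9
6 | 6 | 3
7 | 7 | 7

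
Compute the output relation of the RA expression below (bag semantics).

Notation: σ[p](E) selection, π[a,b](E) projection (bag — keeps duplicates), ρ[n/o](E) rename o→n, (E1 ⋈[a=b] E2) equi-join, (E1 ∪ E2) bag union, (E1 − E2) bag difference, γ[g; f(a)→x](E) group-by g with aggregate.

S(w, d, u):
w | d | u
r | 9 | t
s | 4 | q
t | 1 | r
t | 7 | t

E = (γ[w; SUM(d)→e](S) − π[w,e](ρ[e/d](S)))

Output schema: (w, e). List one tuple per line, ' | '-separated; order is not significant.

Stepwise |·|:
  S → 4
  γ[w; SUM(d)→e](S) → 3
  S → 4
  ρ[e/d](S) → 4
  π[w,e](ρ[e/d](S)) → 4
  (γ[w; SUM(d)→e](S) − π[w,e](ρ[e/d](S))) → 1

== RESULT ==
w | e
t | 8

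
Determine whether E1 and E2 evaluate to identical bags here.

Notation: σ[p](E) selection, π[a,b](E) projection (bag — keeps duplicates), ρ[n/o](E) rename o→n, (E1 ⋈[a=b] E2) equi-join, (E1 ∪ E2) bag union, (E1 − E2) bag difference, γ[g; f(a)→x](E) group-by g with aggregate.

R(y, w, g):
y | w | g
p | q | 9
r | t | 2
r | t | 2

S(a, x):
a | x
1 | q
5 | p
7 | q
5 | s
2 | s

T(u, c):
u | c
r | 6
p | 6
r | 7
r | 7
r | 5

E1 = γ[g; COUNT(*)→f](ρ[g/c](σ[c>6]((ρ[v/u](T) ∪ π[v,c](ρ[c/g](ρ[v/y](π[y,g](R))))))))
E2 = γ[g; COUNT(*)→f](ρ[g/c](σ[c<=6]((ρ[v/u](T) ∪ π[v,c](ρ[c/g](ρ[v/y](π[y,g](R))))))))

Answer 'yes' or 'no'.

E1 row counts bottom-up:
  T → 5
  ρ[v/u](T) → 5
  R → 3
  π[y,g](R) → 3
  ρ[v/y](π[y,g](R)) → 3
  ρ[c/g](ρ[v/y](π[y,g](R))) → 3
  π[v,c](ρ[c/g](ρ[v/y](π[y,g](R)))) → 3
  (ρ[v/u](T) ∪ π[v,c](ρ[c/g](ρ[v/y](π[y,g](R))))) → 8
  σ[c>6]((ρ[v/u](T) ∪ π[v,c](ρ[c/g](ρ[v/y](π[y,g](R)))))) → 3
  ρ[g/c](σ[c>6]((ρ[v/u](T) ∪ π[v,c](ρ[c/g](ρ[v/y](π[y,g](R))))))) → 3
  γ[g; COUNT(*)→f](ρ[g/c](σ[c>6]((ρ[v/u](T) ∪ π[v,c](ρ[c/g](ρ[v/y](π[y,g](R)))))))) → 2
E2 row counts bottom-up:
  T → 5
  ρ[v/u](T) → 5
  R → 3
  π[y,g](R) → 3
  ρ[v/y](π[y,g](R)) → 3
  ρ[c/g](ρ[v/y](π[y,g](R))) → 3
  π[v,c](ρ[c/g](ρ[v/y](π[y,g](R)))) → 3
  (ρ[v/u](T) ∪ π[v,c](ρ[c/g](ρ[v/y](π[y,g](R))))) → 8
  σ[c<=6]((ρ[v/u](T) ∪ π[v,c](ρ[c/g](ρ[v/y](π[y,g](R)))))) → 5
  ρ[g/c](σ[c<=6]((ρ[v/u](T) ∪ π[v,c](ρ[c/g](ρ[v/y](π[y,g](R))))))) → 5
  γ[g; COUNT(*)→f](ρ[g/c](σ[c<=6]((ρ[v/u](T) ∪ π[v,c](ρ[c/g](ρ[v/y](π[y,g](R)))))))) → 3

E1 result:
g | f
7 | 2
9 | 1
E2 result:
g | f
2 | 2
5 | 1
6 | 2
Witness: (6, 2) appears 0× in E1 but 1× in E2.

no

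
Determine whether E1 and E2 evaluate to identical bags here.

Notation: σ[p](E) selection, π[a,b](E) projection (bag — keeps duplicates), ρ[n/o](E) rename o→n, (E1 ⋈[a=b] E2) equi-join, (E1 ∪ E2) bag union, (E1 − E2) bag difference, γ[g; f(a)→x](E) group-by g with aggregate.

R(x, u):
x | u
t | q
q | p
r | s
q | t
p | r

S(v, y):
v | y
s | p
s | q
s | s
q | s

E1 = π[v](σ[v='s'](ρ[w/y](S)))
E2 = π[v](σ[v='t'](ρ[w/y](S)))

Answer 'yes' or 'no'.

E1 subexpression sizes:
  S → 4
  ρ[w/y](S) → 4
  σ[v='s'](ρ[w/y](S)) → 3
  π[v](σ[v='s'](ρ[w/y](S))) → 3
E2 subexpression sizes:
  S → 4
  ρ[w/y](S) → 4
  σ[v='t'](ρ[w/y](S)) → 0
  π[v](σ[v='t'](ρ[w/y](S))) → 0

E1 result:
v
s
s
s
E2 result:
v
(0 rows)
Witness: ('s',) appears 3× in E1 but 0× in E2.

no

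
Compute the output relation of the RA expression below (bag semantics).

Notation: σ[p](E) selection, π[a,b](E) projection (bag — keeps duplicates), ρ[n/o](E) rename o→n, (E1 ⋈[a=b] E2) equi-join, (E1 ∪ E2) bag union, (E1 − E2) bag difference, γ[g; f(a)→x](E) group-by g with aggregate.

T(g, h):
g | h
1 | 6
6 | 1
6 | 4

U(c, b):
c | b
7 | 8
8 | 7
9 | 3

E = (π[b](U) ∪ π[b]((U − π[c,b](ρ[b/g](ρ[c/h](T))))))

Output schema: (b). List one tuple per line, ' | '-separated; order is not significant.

Row counts bottom-up:
  U → 3
  π[b](U) → 3
  U → 3
  T → 3
  ρ[c/h](T) → 3
  ρ[b/g](ρ[c/h](T)) → 3
  π[c,b](ρ[b/g](ρ[c/h](T))) → 3
  (U − π[c,b](ρ[b/g](ρ[c/h](T)))) → 3
  π[b]((U − π[c,b](ρ[b/g](ρ[c/h](T))))) → 3
  (π[b](U) ∪ π[b]((U − π[c,b](ρ[b/g](ρ[c/h](T)))))) → 6

== RESULT ==
b
3
3
7
7
8
8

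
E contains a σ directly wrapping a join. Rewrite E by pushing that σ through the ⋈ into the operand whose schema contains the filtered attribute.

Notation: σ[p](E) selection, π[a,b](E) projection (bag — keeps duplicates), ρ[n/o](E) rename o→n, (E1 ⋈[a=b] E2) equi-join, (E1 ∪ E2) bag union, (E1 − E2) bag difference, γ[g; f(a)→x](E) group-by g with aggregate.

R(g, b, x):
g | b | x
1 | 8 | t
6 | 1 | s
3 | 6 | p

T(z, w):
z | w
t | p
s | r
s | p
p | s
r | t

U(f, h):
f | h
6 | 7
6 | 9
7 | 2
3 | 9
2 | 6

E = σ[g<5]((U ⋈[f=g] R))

σ filters on g, owned by the right side.
E' = (U ⋈[f=g] σ[g<5](R))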